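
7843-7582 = 261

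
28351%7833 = 4852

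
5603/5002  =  1  +  601/5002 = 1.12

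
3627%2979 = 648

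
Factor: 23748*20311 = 482345628 = 2^2*3^1*19^1*1069^1*1979^1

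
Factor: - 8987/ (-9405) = 43/45 = 3^( - 2 )*5^(-1)*43^1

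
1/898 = 1/898 = 0.00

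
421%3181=421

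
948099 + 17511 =965610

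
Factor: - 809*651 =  - 3^1*7^1*31^1*809^1 =- 526659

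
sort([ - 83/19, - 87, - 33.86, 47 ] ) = [ -87, - 33.86, - 83/19, 47 ] 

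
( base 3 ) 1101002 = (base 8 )1751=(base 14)517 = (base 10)1001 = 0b1111101001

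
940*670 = 629800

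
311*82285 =25590635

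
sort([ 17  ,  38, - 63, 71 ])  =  [ - 63,17 , 38,  71 ] 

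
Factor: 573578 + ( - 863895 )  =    -  290317^1 = - 290317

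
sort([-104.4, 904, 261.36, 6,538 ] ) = [ - 104.4, 6, 261.36,  538, 904 ] 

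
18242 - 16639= 1603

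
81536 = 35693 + 45843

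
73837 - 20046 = 53791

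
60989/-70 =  - 60989/70 = - 871.27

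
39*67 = 2613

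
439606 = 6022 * 73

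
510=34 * 15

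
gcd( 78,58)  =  2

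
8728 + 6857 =15585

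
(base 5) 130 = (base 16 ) 28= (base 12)34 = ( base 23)1H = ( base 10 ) 40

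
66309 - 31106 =35203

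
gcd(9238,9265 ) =1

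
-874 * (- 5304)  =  4635696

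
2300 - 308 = 1992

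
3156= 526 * 6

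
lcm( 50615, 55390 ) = 2935670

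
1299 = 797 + 502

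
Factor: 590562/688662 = 301/351 = 3^( - 3)*7^1*13^( - 1) *43^1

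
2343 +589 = 2932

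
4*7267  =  29068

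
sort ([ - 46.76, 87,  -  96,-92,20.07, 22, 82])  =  [-96,-92, - 46.76,20.07,22, 82, 87 ]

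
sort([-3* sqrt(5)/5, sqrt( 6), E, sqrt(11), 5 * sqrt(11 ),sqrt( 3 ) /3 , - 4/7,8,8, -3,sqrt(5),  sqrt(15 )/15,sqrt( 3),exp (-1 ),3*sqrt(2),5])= [-3,-3*sqrt( 5)/5,-4/7,sqrt( 15 ) /15,  exp(-1),sqrt( 3)/3,sqrt(3),sqrt(5), sqrt(6),E, sqrt( 11 ),3*sqrt(2), 5,8, 8,5*sqrt ( 11)] 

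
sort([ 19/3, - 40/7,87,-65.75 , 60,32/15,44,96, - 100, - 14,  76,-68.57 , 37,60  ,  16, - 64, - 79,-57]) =[ - 100, - 79,- 68.57, - 65.75, - 64,-57,-14,- 40/7 , 32/15,  19/3,16,  37 , 44, 60, 60,76, 87,  96] 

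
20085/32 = 627 + 21/32 = 627.66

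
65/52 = 5/4 = 1.25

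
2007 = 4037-2030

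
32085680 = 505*63536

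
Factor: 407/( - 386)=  - 2^( - 1)*11^1*37^1 * 193^( - 1 )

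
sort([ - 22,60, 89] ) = [  -  22,60,89 ]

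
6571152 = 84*78228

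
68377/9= 7597+ 4/9 = 7597.44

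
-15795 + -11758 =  - 27553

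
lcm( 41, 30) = 1230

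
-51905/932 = -56  +  287/932 = -55.69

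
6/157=6/157 = 0.04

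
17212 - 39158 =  - 21946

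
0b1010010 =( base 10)82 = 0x52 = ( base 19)46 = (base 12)6a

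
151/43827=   151/43827 = 0.00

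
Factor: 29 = 29^1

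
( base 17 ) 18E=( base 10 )439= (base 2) 110110111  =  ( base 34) CV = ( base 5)3224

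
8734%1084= 62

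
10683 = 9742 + 941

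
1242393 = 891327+351066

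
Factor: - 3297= - 3^1*7^1*157^1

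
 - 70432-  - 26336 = -44096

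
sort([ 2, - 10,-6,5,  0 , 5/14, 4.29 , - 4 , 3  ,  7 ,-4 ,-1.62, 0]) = [ - 10,  -  6,-4 , - 4 ,-1.62,0, 0, 5/14,2, 3,4.29,5,  7]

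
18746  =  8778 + 9968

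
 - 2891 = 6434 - 9325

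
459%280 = 179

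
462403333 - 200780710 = 261622623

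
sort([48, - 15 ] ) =[-15,48 ] 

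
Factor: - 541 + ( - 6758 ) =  - 3^2*811^1 = - 7299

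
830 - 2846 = -2016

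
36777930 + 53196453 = 89974383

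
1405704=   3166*444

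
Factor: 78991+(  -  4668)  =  74323 = 74323^1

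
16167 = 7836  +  8331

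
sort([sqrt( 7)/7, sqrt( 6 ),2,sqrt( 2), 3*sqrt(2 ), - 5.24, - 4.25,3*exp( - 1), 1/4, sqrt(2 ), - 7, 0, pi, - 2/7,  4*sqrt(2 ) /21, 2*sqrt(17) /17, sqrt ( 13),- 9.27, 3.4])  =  [ - 9.27,  -  7, - 5.24, - 4.25, - 2/7,0, 1/4,  4*sqrt(2) /21, sqrt( 7 ) /7,2*sqrt(17) /17,  3*exp( - 1 ), sqrt( 2), sqrt( 2), 2,sqrt( 6 ), pi, 3.4,  sqrt( 13 ), 3 * sqrt( 2 )]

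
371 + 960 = 1331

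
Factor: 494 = 2^1*13^1*19^1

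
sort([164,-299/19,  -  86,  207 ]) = [ - 86, - 299/19,164 , 207]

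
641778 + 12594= 654372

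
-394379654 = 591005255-985384909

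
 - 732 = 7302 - 8034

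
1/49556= 1/49556 = 0.00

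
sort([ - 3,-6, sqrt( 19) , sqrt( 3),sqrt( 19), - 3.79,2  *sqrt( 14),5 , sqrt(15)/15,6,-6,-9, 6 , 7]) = [- 9, - 6, - 6, - 3.79, - 3,sqrt(15)/15, sqrt( 3 ),  sqrt( 19 )  ,  sqrt(19),5,6 , 6 , 7, 2*sqrt( 14)]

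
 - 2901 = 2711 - 5612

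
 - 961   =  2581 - 3542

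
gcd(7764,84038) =2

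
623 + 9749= 10372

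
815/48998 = 815/48998 = 0.02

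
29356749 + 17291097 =46647846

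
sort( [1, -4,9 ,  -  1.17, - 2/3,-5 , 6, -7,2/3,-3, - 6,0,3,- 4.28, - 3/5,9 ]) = [-7,- 6, - 5, -4.28, - 4, - 3, - 1.17,-2/3, - 3/5, 0, 2/3  ,  1,3,6,9  ,  9 ]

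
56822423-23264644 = 33557779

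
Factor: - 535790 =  - 2^1 * 5^1*131^1 * 409^1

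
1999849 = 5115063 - 3115214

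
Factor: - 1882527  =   - 3^1*  23^1 * 27283^1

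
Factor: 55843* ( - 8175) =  -3^1*5^2 * 109^1* 55843^1  =  -456516525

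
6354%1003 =336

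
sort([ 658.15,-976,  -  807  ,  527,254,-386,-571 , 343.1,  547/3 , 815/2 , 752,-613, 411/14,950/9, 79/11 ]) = [ - 976,  -  807,-613, -571, - 386, 79/11, 411/14,  950/9,  547/3,254,343.1,815/2,527,  658.15,  752] 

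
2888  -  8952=-6064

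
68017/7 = 9716+5/7=9716.71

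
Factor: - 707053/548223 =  - 3^(  -  1)*13^( - 1 )*14057^( - 1) * 707053^1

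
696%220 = 36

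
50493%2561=1834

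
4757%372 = 293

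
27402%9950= 7502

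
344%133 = 78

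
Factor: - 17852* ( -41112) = 733931424 = 2^5*3^2*571^1 * 4463^1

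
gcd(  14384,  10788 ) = 3596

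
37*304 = 11248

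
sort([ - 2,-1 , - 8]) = [- 8,-2, - 1] 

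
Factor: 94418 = 2^1*17^1 * 2777^1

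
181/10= 181/10  =  18.10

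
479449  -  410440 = 69009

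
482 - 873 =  - 391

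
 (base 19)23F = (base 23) 1bc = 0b1100011010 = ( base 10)794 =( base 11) 662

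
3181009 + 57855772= 61036781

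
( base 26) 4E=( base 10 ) 118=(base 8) 166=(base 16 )76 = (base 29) 42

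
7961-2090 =5871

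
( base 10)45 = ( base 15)30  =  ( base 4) 231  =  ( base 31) 1e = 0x2d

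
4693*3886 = 18236998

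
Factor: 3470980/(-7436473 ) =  -2^2  *5^1 * 11^( - 1)*173549^1*676043^( - 1) 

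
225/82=225/82 = 2.74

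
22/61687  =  22/61687=0.00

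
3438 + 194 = 3632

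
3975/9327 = 1325/3109  =  0.43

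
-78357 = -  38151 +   -  40206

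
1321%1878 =1321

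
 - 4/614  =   - 1+305/307  =  -0.01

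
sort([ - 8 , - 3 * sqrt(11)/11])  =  [ - 8, - 3*sqrt( 11)/11 ]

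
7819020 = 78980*99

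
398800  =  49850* 8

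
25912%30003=25912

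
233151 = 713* 327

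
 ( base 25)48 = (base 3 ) 11000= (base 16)6c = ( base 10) 108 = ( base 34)36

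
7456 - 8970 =-1514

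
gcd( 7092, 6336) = 36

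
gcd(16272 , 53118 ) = 18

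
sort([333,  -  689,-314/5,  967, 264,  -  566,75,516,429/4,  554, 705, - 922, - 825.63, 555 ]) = [-922,-825.63, - 689, - 566, - 314/5  ,  75,429/4,264, 333, 516,554  ,  555, 705, 967]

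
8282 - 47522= - 39240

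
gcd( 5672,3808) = 8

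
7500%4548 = 2952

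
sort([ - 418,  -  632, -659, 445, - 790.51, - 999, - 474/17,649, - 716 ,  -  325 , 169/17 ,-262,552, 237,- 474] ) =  [-999, - 790.51, - 716 ,  -  659, - 632 , - 474, - 418,  -  325, - 262, - 474/17  ,  169/17, 237, 445, 552,649 ] 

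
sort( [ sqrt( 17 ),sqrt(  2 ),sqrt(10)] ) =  [ sqrt(2 ), sqrt( 10) , sqrt( 17 ) ]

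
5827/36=161 + 31/36=161.86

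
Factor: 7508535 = 3^1 * 5^1*29^1 * 41^1*421^1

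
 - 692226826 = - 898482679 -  - 206255853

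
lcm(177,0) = 0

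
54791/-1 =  - 54791  +  0/1 = - 54791.00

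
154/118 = 77/59 = 1.31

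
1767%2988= 1767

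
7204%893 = 60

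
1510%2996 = 1510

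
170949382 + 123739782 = 294689164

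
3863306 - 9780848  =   - 5917542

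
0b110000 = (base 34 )1E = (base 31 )1H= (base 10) 48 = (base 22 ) 24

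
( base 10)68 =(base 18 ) 3E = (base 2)1000100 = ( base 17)40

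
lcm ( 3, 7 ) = 21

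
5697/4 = 1424 + 1/4 = 1424.25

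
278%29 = 17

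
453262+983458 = 1436720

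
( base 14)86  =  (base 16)76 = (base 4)1312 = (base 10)118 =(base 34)3g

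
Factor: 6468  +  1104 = 7572=2^2*3^1*631^1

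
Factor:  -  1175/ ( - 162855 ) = 5/693 = 3^( - 2)*5^1*7^( - 1)* 11^(  -  1 )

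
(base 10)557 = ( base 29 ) j6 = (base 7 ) 1424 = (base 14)2BB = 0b1000101101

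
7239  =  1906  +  5333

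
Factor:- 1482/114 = - 13^1 = - 13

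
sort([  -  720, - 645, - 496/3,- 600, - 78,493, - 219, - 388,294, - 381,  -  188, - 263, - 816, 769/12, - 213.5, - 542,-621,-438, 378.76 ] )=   [ - 816, - 720 ,-645,-621,-600,  -  542, -438,- 388,-381, - 263,-219, - 213.5,-188, - 496/3, - 78, 769/12, 294,378.76 , 493]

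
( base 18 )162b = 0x1e8f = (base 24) DDN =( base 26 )ben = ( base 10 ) 7823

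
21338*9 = 192042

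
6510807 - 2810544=3700263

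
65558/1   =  65558 = 65558.00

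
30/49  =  30/49= 0.61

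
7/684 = 7/684 = 0.01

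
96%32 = 0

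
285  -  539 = - 254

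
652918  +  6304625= 6957543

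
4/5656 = 1/1414 = 0.00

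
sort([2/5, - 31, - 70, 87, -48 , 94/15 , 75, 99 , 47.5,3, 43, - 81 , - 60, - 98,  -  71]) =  [ - 98, - 81, - 71,  -  70, - 60, - 48 ,- 31,2/5,3,  94/15 , 43, 47.5, 75,  87 , 99]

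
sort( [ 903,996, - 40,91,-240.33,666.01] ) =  [ - 240.33, - 40,91,666.01, 903,996]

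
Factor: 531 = 3^2*59^1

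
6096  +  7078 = 13174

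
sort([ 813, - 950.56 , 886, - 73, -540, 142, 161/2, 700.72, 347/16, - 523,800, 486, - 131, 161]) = [ - 950.56,-540,  -  523,-131,-73, 347/16,  161/2,142,161,  486 , 700.72, 800, 813 , 886 ]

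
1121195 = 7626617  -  6505422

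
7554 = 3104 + 4450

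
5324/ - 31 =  - 5324/31 = -  171.74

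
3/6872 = 3/6872= 0.00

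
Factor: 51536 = 2^4*3221^1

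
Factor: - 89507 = -11^1*79^1*103^1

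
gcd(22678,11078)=58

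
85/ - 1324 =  - 85/1324  =  - 0.06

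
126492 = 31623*4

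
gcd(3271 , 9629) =1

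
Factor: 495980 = 2^2*5^1 *24799^1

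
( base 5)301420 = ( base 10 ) 9610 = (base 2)10010110001010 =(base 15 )2caa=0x258A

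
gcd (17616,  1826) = 2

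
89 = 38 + 51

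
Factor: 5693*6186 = 2^1* 3^1 * 1031^1*5693^1 = 35216898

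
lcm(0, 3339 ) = 0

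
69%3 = 0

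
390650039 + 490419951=881069990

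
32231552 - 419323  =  31812229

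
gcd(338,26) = 26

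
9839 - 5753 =4086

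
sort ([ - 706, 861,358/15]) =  [ - 706, 358/15 , 861 ] 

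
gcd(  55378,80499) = 1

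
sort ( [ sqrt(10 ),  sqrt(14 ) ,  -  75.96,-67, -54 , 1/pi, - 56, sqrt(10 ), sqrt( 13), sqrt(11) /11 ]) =[-75.96, - 67, - 56 , - 54, sqrt(11)/11, 1/pi, sqrt(10 ), sqrt(10),sqrt(13),sqrt(14) ]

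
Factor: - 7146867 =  - 3^1*7^1*13^1*47^1*557^1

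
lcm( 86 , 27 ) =2322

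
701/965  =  701/965 =0.73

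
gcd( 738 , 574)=82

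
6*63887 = 383322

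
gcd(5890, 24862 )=62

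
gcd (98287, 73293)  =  1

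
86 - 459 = -373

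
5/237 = 5/237 = 0.02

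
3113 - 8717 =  - 5604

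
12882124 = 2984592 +9897532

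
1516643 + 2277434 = 3794077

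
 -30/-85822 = 15/42911= 0.00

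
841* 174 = 146334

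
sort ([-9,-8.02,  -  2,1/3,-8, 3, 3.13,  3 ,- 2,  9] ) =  [ - 9, - 8.02, -8,-2, - 2, 1/3,3,  3  ,  3.13, 9]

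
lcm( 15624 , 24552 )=171864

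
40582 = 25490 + 15092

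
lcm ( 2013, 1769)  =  58377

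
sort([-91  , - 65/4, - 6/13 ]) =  [ - 91, - 65/4, - 6/13 ]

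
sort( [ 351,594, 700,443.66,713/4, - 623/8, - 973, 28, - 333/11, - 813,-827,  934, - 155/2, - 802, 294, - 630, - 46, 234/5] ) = [ - 973,-827 ,-813 , - 802, - 630, -623/8,-155/2, - 46,- 333/11 , 28,234/5 , 713/4,  294, 351 , 443.66, 594,700,  934]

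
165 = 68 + 97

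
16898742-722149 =16176593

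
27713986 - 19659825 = 8054161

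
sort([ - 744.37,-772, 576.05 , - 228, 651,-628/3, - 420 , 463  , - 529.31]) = [ - 772,-744.37, - 529.31, - 420,  -  228,-628/3, 463 , 576.05,651]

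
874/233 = 3 + 175/233  =  3.75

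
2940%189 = 105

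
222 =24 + 198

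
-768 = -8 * 96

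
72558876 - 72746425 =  - 187549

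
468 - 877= - 409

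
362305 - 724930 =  - 362625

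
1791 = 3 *597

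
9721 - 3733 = 5988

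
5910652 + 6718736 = 12629388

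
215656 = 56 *3851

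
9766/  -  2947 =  - 4 + 2022/2947 = - 3.31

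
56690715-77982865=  - 21292150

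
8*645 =5160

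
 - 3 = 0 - 3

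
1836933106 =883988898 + 952944208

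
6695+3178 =9873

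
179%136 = 43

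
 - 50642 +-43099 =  - 93741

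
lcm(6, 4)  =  12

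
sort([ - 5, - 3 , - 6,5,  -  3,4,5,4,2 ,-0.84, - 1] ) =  [ - 6,  -  5,  -  3, - 3, - 1, - 0.84, 2,4,4, 5,5 ] 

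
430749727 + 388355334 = 819105061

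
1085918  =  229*4742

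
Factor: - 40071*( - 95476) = 2^2*3^1*19^2*37^1*23869^1 =3825818796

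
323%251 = 72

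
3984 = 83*48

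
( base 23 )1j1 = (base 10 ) 967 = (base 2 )1111000111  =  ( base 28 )16f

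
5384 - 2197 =3187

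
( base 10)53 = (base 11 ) 49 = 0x35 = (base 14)3B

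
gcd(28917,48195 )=9639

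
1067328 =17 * 62784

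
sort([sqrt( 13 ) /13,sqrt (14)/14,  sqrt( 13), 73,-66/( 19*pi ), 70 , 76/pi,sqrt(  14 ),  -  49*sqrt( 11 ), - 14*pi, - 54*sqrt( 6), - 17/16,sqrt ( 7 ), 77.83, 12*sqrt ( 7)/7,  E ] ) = [-49*sqrt(11 ), - 54 * sqrt( 6 ), - 14 *pi, - 66/ ( 19*pi),  -  17/16, sqrt( 14 )/14,  sqrt( 13 ) /13 , sqrt( 7 ),  E, sqrt( 13), sqrt( 14),12*sqrt( 7)/7,76/pi,70,73, 77.83 ]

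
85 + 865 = 950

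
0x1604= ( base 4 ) 1120010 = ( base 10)5636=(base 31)5QP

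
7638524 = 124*61601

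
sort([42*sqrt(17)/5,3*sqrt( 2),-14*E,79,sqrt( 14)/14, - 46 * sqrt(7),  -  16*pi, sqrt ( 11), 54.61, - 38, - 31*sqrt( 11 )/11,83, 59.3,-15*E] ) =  [ - 46*sqrt(7), - 16*pi, - 15*E, - 14*E , - 38, - 31*sqrt( 11)/11, sqrt( 14 )/14,  sqrt( 11 ), 3*sqrt(2 ), 42*sqrt( 17)/5,54.61,59.3, 79,83 ]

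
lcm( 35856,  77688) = 466128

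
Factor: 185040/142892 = 2^2*3^2 *5^1 *139^(-1)= 180/139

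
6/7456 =3/3728  =  0.00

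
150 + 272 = 422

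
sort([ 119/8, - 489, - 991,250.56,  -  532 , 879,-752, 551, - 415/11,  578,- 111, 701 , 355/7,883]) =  [  -  991, - 752, - 532, - 489, - 111, - 415/11,  119/8, 355/7,250.56,  551,578 , 701,879, 883 ]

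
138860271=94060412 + 44799859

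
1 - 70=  - 69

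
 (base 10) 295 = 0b100100111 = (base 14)171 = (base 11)249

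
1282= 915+367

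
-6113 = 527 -6640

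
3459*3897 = 13479723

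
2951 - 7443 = -4492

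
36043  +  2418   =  38461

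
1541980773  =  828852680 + 713128093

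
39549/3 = 13183 = 13183.00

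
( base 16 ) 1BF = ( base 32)DV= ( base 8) 677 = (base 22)K7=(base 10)447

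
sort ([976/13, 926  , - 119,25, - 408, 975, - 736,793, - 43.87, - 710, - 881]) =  [ - 881, - 736, - 710, - 408, - 119,-43.87,25,976/13, 793,926, 975 ]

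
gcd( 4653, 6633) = 99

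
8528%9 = 5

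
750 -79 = 671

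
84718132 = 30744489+53973643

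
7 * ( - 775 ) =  - 5425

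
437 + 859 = 1296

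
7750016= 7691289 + 58727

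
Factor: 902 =2^1*11^1*41^1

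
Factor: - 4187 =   -  53^1*79^1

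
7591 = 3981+3610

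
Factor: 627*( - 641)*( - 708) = 2^2 * 3^2 *11^1* 19^1*59^1* 641^1 = 284550156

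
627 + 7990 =8617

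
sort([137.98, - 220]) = [ - 220,137.98 ] 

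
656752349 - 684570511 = -27818162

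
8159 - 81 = 8078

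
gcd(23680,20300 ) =20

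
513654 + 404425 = 918079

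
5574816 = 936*5956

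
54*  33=1782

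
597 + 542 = 1139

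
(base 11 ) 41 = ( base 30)1F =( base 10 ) 45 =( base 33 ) 1C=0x2D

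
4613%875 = 238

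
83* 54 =4482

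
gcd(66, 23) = 1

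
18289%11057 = 7232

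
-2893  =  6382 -9275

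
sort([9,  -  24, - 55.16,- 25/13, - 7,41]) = [ - 55.16,  -  24 , - 7, - 25/13,9,  41]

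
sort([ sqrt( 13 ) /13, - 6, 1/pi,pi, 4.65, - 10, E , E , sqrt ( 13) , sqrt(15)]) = [ - 10,  -  6,sqrt( 13 ) /13,1/pi, E, E, pi , sqrt( 13), sqrt( 15 ), 4.65]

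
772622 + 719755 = 1492377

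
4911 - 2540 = 2371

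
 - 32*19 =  - 608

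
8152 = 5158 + 2994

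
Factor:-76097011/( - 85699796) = 2^ ( - 2)*7^( - 1 )*13^ ( - 1)*307^1  *235439^( - 1 ) * 247873^1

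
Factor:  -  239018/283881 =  - 634/753 = -2^1*3^( - 1)*251^( - 1)*317^1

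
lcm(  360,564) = 16920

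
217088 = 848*256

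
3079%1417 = 245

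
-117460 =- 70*1678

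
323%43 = 22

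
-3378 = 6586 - 9964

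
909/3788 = 909/3788 = 0.24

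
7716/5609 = 7716/5609=1.38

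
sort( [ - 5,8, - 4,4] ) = [ - 5, - 4,  4,8]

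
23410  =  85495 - 62085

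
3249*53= 172197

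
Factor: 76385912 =2^3*367^1*26017^1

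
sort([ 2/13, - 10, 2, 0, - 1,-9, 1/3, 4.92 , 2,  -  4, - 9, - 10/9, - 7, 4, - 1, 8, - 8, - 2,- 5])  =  [ - 10, - 9, - 9,  -  8, - 7,-5, - 4, - 2, - 10/9 , - 1, - 1, 0, 2/13, 1/3, 2,2, 4, 4.92, 8 ]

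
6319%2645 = 1029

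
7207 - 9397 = -2190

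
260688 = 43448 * 6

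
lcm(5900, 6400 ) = 377600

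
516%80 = 36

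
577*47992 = 27691384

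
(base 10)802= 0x322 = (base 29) RJ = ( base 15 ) 387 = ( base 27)12J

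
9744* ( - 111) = - 1081584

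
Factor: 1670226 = 2^1*3^1*29^2 * 331^1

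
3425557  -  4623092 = - 1197535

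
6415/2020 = 1283/404 = 3.18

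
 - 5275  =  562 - 5837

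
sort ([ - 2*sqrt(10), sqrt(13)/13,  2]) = [- 2*sqrt(10),sqrt(13) /13, 2]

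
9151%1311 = 1285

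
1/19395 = 1/19395 = 0.00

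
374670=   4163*90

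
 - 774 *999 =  - 773226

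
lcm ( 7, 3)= 21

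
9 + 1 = 10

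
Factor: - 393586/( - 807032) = 2^( - 2)* 83^1*281^( - 1 ) *359^ ( - 1)*2371^1 =196793/403516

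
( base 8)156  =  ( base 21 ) 55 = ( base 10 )110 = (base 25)4A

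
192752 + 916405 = 1109157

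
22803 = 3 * 7601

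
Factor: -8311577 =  - 109^1*76253^1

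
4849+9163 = 14012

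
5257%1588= 493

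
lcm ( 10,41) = 410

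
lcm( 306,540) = 9180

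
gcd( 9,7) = 1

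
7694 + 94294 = 101988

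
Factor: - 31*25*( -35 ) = 27125 =5^3*7^1 * 31^1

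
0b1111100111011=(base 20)JJF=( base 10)7995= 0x1F3B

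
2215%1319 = 896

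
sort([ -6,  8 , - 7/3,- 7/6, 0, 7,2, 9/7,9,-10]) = [ - 10, -6, - 7/3, - 7/6, 0,  9/7,2,7,8,9] 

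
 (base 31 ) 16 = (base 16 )25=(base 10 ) 37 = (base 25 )1C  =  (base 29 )18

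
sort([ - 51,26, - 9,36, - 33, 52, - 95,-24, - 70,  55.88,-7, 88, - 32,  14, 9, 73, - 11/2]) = [-95, - 70,-51,-33, - 32, - 24,-9,- 7,- 11/2, 9 , 14,26,  36,52,55.88 , 73, 88]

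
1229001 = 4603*267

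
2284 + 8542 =10826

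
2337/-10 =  - 234+3/10 = -233.70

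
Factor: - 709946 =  - 2^1*354973^1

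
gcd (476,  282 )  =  2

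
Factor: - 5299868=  - 2^2*7^1*191^1*991^1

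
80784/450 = 4488/25 = 179.52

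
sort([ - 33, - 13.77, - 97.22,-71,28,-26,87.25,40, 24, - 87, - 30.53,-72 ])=[ - 97.22, - 87, - 72, - 71, - 33, - 30.53,-26, - 13.77,24, 28, 40 , 87.25 ] 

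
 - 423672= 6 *(  -  70612)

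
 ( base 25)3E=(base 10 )89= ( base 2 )1011001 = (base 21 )45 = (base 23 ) 3k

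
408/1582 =204/791 =0.26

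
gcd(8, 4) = 4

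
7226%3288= 650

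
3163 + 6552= 9715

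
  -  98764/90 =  - 49382/45 = -1097.38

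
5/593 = 5/593 = 0.01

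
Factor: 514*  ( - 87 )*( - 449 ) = 20078382 = 2^1*3^1*29^1*257^1*449^1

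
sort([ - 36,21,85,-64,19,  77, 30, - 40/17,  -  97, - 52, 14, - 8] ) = [ - 97 , - 64, - 52, - 36,-8, - 40/17,14, 19, 21, 30, 77  ,  85 ] 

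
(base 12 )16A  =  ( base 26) 8I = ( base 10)226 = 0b11100010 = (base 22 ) a6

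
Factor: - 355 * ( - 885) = 3^1*5^2*59^1*71^1 = 314175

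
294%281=13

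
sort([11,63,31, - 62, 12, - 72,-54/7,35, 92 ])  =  [ - 72 , - 62, - 54/7, 11, 12,31,35,63,  92 ] 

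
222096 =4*55524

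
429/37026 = 13/1122 = 0.01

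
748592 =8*93574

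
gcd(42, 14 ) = 14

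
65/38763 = 65/38763=0.00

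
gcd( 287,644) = 7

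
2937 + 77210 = 80147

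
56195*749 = 42090055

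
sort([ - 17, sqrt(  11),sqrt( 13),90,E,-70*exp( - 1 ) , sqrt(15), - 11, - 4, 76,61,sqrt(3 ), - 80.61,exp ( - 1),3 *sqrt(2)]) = [ - 80.61,-70*exp(-1 ),-17, - 11,- 4,exp( - 1 ),sqrt( 3),E,sqrt( 11), sqrt( 13),sqrt( 15 ), 3  *sqrt( 2 ), 61 , 76,90] 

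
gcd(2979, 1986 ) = 993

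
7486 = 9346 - 1860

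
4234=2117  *2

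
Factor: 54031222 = 2^1*7^2 * 551339^1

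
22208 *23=510784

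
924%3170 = 924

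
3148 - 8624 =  - 5476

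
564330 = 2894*195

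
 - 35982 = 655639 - 691621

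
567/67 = 8 + 31/67 = 8.46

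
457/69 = 457/69 = 6.62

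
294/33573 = 98/11191 = 0.01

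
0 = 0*565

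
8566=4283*2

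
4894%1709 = 1476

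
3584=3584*1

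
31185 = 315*99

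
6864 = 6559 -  - 305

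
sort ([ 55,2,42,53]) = [2, 42, 53,55]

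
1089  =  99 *11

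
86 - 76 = 10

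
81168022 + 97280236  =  178448258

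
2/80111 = 2/80111 = 0.00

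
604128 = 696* 868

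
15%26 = 15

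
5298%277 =35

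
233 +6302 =6535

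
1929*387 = 746523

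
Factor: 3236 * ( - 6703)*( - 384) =8329308672 = 2^9 * 3^1* 809^1 * 6703^1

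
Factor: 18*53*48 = 45792 = 2^5*3^3*53^1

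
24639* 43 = 1059477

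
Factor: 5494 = 2^1 * 41^1 * 67^1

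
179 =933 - 754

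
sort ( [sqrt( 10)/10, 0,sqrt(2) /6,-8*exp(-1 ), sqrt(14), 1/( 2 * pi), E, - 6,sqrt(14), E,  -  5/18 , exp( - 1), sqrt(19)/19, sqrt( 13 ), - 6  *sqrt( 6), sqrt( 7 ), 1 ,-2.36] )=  [  -  6 * sqrt( 6 ),-6, - 8*exp ( -1), - 2.36, - 5/18, 0,1/(2 * pi), sqrt(  19 ) /19, sqrt( 2)/6,sqrt(10) /10 , exp( - 1 ),1, sqrt( 7),E,  E,sqrt(13), sqrt( 14),sqrt( 14) ] 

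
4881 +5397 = 10278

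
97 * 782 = 75854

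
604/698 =302/349=0.87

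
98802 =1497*66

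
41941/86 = 41941/86 = 487.69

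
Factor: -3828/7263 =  - 1276/2421 = - 2^2*3^(  -  2)*11^1*29^1*269^( - 1) 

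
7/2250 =7/2250= 0.00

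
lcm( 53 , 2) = 106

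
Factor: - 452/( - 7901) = 2^2*113^1 * 7901^( - 1) 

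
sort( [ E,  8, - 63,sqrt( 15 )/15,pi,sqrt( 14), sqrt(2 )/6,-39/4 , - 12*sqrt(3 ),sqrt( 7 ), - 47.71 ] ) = [-63,-47.71,  -  12*sqrt(3),- 39/4,sqrt( 2)/6, sqrt(15 ) /15,sqrt( 7 ),E,pi, sqrt( 14),8 ] 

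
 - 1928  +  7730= 5802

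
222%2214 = 222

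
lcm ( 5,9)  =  45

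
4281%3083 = 1198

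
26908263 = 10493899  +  16414364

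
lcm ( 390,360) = 4680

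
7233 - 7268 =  - 35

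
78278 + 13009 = 91287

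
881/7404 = 881/7404 = 0.12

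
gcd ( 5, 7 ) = 1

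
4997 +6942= 11939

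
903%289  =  36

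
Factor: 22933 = 17^1*19^1*71^1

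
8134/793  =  10+204/793 = 10.26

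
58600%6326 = 1666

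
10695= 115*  93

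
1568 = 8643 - 7075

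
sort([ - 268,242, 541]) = [ - 268,242, 541] 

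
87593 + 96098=183691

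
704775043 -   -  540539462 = 1245314505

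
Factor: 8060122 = 2^1*7^1*575723^1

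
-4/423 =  - 4/423 = - 0.01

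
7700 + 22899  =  30599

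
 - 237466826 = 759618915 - 997085741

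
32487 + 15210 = 47697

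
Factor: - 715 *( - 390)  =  278850 =2^1*3^1*5^2*11^1*13^2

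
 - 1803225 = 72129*( - 25)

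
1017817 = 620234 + 397583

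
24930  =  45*554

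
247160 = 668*370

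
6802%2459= 1884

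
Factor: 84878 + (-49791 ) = 35087 = 13^1*2699^1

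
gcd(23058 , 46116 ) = 23058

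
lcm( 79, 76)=6004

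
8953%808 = 65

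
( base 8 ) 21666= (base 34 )7UU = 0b10001110110110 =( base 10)9142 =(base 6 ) 110154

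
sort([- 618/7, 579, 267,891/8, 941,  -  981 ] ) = [ - 981,-618/7, 891/8,267,579, 941 ] 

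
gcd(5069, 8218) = 1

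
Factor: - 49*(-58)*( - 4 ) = -11368 = - 2^3*7^2  *  29^1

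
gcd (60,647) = 1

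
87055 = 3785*23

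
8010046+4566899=12576945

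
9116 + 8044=17160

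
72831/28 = 72831/28 = 2601.11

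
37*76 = 2812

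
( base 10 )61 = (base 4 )331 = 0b111101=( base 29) 23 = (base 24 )2D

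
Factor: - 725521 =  - 463^1*1567^1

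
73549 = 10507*7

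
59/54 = 59/54=   1.09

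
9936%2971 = 1023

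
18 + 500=518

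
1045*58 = 60610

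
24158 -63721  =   - 39563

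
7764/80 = 97 + 1/20=97.05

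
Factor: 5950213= 101^1 * 58913^1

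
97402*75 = 7305150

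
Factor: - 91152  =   - 2^4 *3^3*211^1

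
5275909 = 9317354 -4041445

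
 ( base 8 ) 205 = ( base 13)a3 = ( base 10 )133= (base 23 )5I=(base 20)6d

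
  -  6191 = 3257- 9448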